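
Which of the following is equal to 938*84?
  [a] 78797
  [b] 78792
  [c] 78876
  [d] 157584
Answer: b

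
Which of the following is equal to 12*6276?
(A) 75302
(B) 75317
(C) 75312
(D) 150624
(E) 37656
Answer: C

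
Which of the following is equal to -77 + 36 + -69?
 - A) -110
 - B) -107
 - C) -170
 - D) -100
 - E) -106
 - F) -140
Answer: A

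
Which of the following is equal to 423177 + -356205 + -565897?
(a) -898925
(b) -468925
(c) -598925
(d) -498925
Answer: d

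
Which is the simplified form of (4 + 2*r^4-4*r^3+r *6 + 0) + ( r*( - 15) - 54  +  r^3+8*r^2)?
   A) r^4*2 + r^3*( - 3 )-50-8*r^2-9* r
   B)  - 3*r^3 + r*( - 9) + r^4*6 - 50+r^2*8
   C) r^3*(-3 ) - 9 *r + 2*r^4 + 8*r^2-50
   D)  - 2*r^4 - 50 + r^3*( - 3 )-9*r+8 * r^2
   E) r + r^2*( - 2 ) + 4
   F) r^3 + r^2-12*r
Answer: C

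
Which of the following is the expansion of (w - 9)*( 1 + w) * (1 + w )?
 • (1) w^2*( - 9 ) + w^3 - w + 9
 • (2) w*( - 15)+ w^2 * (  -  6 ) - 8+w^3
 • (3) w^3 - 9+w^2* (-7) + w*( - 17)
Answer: 3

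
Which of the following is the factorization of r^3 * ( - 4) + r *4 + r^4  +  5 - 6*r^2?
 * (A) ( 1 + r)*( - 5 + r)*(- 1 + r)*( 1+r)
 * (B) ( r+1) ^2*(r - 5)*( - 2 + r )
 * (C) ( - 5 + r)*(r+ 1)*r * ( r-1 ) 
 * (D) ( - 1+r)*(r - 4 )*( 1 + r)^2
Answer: A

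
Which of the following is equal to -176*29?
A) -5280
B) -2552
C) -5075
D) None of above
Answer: D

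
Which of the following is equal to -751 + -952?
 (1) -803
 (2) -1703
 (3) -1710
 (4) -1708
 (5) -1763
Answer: 2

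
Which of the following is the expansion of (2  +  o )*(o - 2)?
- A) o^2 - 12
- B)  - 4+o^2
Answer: B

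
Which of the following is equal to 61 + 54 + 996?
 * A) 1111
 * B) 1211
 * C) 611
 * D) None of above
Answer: A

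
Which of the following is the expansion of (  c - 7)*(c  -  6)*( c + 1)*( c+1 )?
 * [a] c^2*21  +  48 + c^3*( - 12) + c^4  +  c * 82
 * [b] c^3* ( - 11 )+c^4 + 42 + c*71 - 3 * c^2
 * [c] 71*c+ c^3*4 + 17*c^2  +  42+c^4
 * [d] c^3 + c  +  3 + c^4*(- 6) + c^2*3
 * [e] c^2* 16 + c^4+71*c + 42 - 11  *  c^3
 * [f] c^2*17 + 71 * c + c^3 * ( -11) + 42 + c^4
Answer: f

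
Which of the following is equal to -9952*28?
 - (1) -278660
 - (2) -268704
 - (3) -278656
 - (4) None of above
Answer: 3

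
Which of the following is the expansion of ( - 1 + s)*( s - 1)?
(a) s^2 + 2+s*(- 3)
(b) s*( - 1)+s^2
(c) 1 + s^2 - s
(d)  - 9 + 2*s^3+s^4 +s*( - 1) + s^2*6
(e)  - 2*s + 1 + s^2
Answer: e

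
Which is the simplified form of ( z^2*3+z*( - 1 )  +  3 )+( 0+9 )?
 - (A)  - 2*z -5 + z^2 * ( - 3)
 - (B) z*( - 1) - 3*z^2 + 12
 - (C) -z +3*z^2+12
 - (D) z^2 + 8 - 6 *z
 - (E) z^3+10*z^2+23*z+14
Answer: C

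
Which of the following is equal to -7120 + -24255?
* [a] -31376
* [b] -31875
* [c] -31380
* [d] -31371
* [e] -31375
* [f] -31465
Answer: e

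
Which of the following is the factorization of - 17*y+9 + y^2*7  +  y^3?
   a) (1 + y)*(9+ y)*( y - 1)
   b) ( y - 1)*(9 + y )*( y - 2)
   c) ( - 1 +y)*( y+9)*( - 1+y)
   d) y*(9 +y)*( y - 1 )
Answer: c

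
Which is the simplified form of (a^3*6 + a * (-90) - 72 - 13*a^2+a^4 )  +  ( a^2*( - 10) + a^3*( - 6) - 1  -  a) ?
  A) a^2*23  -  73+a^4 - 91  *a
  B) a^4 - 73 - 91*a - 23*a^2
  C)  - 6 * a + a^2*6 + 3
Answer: B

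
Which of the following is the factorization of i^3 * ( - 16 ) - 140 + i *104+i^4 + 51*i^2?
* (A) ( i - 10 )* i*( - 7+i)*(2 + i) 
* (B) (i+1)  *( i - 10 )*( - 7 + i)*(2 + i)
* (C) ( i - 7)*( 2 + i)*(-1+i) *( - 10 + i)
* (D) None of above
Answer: C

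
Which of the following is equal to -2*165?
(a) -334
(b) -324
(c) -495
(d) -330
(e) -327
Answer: d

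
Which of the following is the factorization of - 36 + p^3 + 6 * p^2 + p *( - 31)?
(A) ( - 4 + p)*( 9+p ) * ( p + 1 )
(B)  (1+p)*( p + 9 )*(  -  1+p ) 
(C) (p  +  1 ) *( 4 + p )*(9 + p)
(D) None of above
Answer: A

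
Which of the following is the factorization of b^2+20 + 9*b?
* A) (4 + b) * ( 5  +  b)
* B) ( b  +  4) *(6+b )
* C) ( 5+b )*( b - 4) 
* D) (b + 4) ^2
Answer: A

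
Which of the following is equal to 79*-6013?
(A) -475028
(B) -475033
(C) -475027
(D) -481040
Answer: C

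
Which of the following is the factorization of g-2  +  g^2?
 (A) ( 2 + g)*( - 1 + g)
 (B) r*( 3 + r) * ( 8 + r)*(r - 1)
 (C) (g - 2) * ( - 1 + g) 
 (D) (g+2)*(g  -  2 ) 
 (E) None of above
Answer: A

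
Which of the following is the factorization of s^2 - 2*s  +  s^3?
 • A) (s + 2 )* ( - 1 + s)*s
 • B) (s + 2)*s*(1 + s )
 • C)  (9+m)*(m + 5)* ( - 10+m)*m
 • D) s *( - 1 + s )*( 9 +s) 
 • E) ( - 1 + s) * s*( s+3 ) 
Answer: A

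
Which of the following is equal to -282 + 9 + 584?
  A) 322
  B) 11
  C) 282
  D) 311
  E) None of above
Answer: D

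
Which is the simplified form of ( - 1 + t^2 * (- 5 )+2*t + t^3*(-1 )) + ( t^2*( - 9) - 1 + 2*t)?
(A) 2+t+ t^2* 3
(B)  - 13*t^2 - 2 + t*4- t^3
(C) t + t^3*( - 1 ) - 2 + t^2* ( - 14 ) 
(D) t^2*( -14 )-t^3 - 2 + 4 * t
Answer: D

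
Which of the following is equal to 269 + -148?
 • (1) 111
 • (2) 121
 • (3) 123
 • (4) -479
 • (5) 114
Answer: 2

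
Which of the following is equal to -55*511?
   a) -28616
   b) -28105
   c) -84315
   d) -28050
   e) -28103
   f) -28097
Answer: b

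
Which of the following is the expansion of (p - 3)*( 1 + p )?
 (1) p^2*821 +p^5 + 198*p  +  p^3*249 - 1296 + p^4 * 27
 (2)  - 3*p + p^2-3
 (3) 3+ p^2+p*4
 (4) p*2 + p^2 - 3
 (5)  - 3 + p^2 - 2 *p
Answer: 5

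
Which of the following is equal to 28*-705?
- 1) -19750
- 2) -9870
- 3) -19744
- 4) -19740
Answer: 4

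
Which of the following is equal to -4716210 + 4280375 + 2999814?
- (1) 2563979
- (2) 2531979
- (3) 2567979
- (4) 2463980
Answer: 1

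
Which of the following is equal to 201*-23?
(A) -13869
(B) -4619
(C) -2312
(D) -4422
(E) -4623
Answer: E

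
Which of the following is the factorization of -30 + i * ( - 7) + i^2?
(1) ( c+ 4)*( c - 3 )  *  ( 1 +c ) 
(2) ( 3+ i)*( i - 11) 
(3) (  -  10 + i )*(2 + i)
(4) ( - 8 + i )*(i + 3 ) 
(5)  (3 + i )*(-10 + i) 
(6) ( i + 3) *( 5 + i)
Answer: 5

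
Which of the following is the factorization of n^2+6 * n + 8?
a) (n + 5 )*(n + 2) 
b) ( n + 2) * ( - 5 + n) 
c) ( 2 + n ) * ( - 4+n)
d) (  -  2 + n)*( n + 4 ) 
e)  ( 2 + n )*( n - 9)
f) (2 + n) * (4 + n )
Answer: f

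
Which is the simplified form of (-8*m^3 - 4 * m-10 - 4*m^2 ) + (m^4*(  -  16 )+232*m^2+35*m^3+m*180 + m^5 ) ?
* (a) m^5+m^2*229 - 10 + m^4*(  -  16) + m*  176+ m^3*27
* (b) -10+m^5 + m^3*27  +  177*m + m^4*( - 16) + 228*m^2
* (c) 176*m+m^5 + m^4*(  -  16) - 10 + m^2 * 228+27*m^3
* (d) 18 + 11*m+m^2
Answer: c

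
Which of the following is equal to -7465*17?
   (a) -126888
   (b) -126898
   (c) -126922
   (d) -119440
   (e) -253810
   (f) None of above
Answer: f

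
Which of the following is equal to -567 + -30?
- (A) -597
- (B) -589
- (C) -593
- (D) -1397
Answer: A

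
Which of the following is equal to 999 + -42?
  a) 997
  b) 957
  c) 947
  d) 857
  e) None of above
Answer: b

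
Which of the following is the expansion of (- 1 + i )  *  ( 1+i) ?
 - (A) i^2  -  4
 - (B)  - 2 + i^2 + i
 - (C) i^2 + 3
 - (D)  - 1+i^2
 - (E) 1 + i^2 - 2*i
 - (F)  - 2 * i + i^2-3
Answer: D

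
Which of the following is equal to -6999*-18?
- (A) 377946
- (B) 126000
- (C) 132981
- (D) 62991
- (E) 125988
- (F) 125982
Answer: F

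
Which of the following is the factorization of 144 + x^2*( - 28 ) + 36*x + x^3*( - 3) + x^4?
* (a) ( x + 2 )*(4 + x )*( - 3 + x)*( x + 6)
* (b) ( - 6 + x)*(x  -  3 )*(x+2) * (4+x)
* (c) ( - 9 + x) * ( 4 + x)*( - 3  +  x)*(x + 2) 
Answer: b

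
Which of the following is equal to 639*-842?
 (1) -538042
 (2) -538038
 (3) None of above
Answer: 2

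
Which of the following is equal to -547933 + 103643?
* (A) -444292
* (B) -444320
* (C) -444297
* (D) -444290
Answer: D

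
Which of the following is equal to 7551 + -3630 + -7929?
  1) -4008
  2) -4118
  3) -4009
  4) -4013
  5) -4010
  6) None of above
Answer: 1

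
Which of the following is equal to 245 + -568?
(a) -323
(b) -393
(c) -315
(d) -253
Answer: a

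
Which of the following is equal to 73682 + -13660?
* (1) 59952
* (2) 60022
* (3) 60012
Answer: 2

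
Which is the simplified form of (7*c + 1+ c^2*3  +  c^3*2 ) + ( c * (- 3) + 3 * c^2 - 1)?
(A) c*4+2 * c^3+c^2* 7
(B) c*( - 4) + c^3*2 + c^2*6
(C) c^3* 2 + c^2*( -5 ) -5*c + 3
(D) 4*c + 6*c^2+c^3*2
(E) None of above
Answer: D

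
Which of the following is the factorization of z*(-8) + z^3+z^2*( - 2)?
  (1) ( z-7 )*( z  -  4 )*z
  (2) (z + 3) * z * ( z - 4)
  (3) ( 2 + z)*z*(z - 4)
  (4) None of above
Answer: 3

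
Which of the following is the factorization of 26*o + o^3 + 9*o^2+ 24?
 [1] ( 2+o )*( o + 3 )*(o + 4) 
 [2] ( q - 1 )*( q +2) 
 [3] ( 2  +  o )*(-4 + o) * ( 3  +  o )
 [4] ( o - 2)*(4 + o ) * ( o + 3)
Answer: 1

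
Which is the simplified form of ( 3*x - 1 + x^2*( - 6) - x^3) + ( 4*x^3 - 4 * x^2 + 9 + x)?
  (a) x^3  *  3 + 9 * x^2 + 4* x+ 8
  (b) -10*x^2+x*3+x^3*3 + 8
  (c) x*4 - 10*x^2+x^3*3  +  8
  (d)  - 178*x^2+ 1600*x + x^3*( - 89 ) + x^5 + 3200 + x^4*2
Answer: c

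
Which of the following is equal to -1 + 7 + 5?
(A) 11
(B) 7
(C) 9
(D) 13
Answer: A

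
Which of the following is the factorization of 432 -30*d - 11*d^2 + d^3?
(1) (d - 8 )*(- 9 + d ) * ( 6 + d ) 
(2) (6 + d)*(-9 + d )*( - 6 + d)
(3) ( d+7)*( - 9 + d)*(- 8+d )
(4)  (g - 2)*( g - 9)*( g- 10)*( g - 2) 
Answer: 1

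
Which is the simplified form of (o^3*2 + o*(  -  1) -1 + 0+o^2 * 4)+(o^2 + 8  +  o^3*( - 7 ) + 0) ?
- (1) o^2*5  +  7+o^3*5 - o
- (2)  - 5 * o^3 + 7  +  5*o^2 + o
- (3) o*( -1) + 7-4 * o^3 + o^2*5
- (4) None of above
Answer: 4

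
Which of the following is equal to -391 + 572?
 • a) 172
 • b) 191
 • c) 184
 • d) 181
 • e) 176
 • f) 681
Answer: d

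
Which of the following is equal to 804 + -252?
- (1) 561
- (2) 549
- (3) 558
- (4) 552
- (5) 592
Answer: 4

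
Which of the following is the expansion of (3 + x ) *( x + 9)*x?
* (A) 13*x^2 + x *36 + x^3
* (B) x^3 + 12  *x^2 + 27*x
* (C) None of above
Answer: B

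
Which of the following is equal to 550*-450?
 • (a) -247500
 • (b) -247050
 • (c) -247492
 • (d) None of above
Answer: a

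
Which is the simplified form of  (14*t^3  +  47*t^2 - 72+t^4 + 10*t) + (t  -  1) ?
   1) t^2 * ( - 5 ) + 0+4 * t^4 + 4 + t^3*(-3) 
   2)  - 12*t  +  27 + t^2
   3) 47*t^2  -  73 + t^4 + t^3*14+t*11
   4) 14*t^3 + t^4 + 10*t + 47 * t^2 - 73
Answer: 3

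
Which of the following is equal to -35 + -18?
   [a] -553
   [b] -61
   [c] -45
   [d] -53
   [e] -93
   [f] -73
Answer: d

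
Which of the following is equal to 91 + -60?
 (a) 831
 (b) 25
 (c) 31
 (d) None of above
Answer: c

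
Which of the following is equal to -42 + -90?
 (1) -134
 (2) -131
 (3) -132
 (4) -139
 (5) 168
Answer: 3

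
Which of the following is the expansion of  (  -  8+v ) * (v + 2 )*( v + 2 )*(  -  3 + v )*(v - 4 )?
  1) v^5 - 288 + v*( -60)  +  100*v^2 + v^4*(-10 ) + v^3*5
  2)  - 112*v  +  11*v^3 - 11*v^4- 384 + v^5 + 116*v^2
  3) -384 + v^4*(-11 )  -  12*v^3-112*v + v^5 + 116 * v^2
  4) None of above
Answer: 4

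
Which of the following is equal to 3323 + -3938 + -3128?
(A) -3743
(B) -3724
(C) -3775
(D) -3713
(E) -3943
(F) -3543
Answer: A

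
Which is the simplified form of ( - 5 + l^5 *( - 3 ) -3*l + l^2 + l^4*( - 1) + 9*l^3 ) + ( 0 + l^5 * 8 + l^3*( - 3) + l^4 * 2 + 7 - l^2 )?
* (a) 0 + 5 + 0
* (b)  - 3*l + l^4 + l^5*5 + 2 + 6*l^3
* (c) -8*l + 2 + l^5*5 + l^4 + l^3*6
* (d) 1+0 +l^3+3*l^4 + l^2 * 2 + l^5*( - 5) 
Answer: b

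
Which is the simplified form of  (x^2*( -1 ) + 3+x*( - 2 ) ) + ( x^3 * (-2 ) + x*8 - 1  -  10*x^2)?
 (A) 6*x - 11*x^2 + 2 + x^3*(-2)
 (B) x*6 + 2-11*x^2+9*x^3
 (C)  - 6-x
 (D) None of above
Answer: A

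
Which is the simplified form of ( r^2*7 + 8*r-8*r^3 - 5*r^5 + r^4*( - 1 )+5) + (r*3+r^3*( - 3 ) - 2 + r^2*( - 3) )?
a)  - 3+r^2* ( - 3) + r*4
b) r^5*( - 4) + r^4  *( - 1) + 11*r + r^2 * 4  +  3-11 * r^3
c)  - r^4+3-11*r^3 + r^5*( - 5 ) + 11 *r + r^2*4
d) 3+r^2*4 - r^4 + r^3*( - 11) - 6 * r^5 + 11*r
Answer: c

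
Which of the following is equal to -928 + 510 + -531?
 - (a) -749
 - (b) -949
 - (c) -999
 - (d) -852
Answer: b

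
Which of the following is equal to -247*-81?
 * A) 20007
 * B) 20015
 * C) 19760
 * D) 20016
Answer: A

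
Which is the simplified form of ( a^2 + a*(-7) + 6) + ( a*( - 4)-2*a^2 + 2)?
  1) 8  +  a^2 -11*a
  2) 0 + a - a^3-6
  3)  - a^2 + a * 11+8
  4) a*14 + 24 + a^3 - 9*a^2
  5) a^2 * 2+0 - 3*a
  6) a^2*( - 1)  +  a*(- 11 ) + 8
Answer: 6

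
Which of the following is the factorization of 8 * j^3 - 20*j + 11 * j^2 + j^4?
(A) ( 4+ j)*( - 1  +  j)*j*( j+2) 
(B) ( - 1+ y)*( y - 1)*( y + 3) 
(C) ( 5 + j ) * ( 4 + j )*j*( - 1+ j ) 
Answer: C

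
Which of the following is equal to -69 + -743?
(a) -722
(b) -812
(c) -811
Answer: b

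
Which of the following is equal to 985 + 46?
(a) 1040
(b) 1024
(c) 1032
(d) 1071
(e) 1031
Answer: e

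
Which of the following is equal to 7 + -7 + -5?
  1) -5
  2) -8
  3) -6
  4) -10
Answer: 1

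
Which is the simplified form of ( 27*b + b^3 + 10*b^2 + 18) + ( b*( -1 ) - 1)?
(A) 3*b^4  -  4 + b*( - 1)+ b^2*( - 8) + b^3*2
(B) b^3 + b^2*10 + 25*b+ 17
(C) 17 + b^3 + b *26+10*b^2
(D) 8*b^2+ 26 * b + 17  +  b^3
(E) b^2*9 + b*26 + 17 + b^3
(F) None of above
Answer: C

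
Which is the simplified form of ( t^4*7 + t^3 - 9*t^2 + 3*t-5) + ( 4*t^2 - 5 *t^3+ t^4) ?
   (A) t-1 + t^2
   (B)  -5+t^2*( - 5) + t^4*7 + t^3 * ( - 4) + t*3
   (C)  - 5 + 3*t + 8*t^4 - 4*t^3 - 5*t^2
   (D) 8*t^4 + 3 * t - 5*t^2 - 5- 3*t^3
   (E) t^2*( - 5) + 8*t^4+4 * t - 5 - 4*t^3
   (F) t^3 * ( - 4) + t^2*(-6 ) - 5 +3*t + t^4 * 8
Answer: C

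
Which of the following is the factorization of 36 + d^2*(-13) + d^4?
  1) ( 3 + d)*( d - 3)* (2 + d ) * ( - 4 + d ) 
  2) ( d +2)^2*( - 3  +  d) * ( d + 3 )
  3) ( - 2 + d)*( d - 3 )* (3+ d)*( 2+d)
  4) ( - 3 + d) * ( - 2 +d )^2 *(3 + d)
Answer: 3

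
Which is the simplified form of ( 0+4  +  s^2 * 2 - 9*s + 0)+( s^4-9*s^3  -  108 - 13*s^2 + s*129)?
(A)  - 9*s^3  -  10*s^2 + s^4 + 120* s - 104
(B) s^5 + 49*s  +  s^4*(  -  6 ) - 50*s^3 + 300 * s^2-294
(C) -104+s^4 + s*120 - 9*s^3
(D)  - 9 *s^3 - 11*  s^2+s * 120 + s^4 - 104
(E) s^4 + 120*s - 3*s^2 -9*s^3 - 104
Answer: D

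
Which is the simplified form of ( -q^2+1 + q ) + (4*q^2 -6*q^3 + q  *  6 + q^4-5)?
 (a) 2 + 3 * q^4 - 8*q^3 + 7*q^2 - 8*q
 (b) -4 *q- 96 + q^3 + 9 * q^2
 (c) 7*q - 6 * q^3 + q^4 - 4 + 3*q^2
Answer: c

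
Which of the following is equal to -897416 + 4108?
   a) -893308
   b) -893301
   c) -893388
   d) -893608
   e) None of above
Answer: a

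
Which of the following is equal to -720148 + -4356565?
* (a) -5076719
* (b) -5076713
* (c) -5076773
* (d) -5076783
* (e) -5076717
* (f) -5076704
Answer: b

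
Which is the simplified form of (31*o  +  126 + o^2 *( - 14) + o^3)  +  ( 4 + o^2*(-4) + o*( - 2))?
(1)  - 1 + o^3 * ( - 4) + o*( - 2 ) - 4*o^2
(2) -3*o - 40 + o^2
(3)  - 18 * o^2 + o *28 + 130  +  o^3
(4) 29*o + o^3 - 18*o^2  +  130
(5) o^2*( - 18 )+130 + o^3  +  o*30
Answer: 4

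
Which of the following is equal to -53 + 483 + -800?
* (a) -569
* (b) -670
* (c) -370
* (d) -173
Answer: c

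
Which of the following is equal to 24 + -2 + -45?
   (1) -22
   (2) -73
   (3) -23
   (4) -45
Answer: 3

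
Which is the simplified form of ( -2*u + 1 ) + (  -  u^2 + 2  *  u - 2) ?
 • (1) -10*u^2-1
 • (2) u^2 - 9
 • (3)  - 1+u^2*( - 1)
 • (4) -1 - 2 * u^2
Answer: 3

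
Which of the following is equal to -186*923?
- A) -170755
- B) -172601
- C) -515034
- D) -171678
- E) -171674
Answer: D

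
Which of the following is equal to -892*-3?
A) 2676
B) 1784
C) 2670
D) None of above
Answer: A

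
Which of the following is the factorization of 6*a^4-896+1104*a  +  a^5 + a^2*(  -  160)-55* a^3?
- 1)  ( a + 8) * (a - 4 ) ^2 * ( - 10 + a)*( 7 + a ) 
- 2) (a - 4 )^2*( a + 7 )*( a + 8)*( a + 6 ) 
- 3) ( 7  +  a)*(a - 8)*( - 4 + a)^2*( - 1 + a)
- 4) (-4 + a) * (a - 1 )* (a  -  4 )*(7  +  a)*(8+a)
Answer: 4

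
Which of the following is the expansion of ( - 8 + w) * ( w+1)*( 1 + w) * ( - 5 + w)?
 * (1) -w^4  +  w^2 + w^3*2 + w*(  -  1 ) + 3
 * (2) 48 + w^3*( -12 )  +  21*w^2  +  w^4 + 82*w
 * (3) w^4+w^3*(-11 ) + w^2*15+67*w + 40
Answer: 3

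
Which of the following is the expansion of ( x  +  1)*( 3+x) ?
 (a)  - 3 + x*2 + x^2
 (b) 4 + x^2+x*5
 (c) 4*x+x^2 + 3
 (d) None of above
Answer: c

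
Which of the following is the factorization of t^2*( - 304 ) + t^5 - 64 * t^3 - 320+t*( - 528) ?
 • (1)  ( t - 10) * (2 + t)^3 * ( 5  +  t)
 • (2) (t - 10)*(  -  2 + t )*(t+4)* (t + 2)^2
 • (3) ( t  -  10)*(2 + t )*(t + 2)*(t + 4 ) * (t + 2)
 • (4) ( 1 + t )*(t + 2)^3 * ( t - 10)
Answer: 3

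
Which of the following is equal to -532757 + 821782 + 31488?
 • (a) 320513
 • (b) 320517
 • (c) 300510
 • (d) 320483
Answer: a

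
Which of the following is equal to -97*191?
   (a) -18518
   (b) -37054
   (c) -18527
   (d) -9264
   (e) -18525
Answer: c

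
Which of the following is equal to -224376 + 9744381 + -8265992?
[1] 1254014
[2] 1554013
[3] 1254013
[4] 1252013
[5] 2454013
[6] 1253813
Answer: 3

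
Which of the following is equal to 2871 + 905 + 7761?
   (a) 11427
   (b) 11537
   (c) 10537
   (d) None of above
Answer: b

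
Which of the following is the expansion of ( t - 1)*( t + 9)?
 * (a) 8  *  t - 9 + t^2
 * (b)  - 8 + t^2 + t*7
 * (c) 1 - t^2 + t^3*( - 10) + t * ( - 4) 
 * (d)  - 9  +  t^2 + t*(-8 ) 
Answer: a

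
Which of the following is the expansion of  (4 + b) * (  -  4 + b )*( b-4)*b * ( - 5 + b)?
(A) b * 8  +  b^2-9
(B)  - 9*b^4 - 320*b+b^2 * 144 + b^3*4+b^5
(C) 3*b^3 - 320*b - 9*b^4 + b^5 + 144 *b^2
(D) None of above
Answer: B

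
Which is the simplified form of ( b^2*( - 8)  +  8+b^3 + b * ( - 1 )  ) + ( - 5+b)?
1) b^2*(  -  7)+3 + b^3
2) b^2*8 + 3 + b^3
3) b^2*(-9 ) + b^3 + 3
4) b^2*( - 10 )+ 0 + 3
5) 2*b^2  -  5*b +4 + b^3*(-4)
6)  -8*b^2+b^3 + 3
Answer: 6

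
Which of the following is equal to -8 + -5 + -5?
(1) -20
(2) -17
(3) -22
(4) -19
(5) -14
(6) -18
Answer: 6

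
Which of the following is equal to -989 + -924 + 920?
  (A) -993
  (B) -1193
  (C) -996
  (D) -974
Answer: A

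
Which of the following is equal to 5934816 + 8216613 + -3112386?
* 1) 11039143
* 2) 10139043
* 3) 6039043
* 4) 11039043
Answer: 4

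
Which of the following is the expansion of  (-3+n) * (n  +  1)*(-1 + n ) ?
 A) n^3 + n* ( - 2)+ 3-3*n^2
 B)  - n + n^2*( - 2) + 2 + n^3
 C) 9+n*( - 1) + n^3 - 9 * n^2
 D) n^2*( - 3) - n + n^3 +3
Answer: D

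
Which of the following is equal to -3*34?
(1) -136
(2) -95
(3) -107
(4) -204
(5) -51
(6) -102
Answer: 6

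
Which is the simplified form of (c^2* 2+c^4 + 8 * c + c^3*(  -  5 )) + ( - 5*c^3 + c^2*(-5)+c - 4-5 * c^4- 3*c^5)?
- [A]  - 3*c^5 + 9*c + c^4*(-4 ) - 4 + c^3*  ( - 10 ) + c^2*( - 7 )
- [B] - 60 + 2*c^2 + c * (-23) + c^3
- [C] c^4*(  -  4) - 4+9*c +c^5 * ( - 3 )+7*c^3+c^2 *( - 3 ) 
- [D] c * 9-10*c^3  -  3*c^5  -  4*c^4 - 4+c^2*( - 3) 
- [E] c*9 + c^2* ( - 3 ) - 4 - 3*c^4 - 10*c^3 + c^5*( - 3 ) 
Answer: D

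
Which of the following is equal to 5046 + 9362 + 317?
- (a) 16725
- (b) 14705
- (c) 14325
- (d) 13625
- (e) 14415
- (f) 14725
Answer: f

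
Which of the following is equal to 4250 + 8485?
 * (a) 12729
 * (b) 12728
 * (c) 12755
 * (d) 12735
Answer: d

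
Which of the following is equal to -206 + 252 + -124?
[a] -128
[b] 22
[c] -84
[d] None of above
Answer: d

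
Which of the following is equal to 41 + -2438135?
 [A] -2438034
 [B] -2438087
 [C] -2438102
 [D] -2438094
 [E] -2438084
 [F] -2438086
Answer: D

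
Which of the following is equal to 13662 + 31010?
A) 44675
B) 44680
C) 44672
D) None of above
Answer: C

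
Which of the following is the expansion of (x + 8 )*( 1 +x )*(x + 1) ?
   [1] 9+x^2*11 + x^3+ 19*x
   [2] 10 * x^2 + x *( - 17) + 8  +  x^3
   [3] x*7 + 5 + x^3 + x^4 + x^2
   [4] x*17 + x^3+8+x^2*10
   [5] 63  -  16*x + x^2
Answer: 4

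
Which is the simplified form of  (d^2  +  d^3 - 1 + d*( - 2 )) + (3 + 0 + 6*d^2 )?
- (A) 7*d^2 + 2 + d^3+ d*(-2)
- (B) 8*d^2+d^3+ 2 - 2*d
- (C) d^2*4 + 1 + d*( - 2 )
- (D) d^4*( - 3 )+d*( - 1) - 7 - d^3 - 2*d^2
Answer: A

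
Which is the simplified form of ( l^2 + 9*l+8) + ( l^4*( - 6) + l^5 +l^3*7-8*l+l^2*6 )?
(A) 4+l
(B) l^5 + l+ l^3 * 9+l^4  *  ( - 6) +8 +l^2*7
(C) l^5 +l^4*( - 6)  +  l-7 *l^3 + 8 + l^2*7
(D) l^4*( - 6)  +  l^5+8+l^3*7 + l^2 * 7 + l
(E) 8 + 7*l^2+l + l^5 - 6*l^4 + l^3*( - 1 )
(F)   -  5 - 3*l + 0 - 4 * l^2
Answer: D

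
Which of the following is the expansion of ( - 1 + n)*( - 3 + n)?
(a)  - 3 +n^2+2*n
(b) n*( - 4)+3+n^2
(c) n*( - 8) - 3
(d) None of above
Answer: b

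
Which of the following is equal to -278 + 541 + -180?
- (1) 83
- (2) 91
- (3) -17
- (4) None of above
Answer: 1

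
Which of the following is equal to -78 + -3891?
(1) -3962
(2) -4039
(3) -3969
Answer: 3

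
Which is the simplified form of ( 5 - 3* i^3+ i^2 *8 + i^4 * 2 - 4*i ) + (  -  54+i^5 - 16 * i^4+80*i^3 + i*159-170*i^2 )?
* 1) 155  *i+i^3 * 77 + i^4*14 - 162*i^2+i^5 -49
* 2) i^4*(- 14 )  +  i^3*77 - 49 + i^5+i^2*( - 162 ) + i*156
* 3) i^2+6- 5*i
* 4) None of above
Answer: 4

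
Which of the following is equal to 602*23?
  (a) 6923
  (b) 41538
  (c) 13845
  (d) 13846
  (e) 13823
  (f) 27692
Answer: d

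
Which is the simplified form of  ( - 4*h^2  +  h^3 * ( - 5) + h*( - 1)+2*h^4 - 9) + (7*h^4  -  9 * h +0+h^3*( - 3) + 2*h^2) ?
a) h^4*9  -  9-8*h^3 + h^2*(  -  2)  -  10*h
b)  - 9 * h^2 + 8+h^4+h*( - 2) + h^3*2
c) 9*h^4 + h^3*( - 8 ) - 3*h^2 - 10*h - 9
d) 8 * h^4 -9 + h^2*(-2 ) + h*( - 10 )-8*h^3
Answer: a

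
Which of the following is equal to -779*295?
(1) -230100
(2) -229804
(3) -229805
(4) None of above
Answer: 3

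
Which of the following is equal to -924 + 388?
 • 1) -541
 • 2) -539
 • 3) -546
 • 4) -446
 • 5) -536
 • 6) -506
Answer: 5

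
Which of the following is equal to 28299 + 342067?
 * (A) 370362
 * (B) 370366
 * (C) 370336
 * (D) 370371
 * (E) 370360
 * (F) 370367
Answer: B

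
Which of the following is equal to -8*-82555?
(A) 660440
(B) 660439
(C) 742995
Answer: A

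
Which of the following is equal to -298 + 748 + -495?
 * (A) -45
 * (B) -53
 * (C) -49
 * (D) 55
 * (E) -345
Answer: A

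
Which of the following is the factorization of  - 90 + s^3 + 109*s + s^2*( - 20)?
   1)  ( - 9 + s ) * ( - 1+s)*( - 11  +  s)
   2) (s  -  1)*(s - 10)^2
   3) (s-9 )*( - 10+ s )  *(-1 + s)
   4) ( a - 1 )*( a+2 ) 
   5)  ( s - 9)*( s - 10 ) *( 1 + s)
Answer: 3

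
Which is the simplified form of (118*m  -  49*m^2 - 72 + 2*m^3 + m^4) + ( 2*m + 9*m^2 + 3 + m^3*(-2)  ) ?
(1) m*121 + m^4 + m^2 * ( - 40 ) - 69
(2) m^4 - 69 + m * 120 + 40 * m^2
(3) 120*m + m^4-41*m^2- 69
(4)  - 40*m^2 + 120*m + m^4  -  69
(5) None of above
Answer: 4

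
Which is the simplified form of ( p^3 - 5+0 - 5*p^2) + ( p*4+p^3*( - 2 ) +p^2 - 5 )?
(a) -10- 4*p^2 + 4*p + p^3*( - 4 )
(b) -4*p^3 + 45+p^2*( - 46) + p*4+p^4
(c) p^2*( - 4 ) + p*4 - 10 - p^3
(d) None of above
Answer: c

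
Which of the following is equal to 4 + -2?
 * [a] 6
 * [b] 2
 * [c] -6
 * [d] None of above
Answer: b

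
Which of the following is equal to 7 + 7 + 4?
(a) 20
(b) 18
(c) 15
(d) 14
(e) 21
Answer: b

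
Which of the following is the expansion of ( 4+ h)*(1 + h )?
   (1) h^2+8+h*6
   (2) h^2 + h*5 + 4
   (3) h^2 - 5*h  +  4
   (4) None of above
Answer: 2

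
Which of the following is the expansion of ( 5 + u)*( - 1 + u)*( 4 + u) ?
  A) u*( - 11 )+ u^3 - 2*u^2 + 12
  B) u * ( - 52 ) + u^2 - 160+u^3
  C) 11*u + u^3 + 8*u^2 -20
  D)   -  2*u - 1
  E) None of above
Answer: C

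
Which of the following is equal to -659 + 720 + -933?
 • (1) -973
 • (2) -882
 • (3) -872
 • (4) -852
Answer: 3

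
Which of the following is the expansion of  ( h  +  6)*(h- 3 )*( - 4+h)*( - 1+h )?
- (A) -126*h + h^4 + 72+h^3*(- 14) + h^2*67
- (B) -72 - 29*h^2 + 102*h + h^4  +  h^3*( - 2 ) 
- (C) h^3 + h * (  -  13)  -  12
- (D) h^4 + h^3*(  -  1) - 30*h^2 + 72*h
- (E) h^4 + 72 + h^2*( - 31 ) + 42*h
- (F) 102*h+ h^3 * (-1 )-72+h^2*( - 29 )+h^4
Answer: B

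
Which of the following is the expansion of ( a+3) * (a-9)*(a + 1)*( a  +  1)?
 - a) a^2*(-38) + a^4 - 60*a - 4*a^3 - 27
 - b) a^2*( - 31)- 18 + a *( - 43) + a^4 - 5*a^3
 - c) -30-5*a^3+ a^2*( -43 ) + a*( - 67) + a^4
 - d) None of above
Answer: a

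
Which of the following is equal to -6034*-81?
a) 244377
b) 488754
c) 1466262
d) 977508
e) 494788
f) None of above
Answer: b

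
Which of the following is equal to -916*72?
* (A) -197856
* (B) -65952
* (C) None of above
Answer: B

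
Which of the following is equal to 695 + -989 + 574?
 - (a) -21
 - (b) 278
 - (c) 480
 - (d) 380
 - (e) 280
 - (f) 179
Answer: e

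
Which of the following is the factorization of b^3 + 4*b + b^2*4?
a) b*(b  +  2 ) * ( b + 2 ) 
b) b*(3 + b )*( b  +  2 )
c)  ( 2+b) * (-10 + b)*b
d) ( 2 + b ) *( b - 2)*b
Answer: a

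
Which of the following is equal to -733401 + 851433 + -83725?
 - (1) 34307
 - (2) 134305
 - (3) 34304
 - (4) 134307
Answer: 1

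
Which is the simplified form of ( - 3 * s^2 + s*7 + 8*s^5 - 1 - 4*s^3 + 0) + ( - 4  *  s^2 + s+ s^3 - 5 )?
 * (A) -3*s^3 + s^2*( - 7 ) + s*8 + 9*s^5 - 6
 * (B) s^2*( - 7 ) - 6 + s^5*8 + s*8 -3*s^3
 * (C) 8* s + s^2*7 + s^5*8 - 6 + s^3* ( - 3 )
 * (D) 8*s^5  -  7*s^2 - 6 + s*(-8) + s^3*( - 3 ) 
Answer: B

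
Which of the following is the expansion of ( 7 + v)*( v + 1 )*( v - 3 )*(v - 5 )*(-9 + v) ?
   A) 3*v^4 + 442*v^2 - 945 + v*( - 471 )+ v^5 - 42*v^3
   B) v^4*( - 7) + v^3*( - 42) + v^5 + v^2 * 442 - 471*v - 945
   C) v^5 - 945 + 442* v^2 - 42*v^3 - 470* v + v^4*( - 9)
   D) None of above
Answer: D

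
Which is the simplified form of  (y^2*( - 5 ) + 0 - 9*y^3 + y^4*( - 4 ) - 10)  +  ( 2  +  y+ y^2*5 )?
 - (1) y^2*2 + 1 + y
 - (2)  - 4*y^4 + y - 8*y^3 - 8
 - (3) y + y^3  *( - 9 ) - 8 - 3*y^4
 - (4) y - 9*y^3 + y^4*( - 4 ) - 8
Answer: 4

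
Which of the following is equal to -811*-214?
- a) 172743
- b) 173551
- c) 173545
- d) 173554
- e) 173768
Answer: d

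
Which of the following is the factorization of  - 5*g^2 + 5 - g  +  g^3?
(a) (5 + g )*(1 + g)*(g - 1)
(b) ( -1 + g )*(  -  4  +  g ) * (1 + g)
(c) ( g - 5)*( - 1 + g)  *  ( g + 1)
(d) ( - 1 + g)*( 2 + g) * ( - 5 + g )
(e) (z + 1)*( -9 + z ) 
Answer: c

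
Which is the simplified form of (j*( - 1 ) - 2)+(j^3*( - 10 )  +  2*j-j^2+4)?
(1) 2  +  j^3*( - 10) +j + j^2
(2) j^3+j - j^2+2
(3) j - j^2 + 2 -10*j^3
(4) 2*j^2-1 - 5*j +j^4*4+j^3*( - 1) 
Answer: 3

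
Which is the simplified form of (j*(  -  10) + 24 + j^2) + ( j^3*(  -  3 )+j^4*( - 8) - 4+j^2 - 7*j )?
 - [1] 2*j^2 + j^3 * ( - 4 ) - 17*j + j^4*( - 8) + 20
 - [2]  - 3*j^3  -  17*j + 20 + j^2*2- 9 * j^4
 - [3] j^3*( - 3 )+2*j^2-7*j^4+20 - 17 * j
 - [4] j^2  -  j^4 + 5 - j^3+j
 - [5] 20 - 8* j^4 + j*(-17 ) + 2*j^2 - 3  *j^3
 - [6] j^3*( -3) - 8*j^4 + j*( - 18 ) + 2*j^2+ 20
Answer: 5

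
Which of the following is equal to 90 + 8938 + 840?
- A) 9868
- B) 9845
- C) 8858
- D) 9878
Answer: A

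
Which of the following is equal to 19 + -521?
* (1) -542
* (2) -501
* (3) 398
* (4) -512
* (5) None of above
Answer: 5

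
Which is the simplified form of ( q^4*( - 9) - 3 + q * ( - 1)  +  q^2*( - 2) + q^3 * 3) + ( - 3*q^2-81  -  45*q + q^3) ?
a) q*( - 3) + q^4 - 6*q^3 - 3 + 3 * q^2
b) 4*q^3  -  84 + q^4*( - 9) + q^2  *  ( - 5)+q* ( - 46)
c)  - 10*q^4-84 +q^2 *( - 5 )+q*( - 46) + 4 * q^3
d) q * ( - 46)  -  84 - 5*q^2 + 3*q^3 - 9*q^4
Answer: b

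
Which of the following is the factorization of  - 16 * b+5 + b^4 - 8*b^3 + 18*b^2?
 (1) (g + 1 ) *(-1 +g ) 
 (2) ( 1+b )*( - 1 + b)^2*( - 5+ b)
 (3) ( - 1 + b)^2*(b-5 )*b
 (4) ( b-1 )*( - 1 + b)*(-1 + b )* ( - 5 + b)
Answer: 4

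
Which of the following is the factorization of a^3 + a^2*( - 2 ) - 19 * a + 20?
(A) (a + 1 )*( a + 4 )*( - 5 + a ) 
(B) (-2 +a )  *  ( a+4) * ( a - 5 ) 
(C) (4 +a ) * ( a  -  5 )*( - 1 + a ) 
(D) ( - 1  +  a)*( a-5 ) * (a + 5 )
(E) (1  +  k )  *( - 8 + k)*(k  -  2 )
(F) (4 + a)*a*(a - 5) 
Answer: C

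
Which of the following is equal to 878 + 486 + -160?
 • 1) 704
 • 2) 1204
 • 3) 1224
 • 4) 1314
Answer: 2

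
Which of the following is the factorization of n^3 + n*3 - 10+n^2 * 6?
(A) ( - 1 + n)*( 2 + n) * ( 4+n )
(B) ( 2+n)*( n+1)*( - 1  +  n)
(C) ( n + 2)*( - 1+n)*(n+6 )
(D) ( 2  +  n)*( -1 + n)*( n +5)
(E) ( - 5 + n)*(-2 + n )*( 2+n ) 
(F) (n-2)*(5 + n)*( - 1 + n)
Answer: D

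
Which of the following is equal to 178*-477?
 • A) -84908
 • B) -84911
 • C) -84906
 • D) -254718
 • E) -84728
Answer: C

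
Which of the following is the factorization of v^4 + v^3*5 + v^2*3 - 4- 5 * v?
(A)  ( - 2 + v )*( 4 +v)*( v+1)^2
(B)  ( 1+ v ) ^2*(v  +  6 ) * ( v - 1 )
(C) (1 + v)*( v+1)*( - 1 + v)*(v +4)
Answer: C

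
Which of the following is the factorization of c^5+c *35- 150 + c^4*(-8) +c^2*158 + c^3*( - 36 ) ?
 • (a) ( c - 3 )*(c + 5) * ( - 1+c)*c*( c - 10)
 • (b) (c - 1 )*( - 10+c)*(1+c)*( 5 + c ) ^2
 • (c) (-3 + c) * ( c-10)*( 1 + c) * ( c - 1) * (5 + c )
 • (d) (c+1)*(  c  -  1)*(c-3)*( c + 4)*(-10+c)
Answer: c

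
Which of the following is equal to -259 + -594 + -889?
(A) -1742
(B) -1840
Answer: A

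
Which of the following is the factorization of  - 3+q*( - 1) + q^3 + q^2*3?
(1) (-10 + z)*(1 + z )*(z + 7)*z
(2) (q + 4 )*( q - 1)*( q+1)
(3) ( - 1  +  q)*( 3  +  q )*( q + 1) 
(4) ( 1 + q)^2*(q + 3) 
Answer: 3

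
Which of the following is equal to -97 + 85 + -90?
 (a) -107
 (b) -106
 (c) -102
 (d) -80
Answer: c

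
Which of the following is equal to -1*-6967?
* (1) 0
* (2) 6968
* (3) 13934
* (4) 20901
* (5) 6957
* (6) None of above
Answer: 6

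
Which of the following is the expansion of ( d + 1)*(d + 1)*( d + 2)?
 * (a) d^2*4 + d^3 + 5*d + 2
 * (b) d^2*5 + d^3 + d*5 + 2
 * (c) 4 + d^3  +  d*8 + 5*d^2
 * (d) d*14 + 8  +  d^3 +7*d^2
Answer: a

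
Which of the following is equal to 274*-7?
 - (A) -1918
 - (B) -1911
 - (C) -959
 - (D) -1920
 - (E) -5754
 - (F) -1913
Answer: A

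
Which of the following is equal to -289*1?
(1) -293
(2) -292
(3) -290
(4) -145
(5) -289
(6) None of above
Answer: 5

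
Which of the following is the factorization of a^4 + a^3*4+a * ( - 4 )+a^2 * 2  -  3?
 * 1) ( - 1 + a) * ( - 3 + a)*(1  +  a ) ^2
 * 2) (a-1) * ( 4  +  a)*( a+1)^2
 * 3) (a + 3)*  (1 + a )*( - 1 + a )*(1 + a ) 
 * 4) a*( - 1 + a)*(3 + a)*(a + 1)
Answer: 3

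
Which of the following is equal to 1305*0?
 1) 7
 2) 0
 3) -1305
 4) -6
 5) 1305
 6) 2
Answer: 2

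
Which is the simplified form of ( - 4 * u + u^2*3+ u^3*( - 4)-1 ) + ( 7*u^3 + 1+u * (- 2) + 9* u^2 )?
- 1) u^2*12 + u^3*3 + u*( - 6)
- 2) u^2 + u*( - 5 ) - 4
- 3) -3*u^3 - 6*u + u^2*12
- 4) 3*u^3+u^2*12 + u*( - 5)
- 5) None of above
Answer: 1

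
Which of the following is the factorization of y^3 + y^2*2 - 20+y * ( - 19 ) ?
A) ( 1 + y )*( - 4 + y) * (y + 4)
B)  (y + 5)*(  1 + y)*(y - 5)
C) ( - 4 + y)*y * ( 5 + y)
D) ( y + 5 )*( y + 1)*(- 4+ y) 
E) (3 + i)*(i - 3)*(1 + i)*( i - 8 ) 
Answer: D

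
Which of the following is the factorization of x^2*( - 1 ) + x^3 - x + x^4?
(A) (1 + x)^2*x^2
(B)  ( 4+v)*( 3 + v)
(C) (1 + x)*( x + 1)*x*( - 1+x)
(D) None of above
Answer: C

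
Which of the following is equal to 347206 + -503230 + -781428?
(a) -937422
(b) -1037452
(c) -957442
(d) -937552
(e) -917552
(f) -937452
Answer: f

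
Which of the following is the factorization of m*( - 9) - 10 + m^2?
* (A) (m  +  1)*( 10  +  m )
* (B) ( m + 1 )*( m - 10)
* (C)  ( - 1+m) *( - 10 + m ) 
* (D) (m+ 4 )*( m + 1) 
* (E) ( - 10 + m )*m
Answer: B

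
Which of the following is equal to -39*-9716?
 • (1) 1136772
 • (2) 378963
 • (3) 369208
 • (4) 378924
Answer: 4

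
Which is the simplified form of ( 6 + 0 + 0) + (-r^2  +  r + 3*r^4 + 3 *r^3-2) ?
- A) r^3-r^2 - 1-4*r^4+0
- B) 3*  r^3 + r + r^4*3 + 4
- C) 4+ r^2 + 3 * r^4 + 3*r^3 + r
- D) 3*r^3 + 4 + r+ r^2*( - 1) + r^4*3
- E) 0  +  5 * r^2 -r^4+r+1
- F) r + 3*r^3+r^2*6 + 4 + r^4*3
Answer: D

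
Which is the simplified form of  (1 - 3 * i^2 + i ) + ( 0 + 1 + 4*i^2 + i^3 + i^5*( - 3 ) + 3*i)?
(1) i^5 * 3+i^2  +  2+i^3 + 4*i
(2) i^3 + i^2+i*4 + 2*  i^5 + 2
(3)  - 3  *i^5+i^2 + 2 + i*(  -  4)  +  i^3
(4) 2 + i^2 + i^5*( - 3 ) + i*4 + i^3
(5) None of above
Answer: 4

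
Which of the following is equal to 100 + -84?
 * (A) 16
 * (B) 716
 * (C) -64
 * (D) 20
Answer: A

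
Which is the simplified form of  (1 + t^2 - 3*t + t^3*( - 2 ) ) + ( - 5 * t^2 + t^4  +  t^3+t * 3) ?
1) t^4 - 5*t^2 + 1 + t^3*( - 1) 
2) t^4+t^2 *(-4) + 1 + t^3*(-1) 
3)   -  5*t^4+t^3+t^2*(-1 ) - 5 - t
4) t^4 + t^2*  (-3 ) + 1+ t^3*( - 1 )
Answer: 2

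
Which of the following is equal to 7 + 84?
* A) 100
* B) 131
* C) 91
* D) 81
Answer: C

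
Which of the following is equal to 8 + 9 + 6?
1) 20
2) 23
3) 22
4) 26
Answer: 2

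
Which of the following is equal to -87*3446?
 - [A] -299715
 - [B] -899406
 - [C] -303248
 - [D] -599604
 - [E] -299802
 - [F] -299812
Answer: E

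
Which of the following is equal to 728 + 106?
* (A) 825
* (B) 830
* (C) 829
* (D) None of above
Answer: D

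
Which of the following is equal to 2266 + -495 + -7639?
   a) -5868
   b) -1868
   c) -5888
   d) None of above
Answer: a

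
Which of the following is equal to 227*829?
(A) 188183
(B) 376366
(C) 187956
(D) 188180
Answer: A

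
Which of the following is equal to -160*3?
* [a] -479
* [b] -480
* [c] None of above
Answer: b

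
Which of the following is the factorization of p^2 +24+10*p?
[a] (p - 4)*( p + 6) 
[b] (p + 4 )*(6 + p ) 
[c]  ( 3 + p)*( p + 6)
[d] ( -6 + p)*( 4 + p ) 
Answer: b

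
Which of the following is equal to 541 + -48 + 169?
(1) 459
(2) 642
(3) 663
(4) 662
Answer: 4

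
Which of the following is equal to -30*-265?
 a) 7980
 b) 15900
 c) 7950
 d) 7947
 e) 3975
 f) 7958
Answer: c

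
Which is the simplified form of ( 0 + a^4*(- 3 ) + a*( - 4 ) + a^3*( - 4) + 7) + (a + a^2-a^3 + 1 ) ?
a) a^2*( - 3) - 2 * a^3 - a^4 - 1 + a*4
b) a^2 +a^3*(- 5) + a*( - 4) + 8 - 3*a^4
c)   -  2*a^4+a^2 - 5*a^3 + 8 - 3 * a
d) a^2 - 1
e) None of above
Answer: e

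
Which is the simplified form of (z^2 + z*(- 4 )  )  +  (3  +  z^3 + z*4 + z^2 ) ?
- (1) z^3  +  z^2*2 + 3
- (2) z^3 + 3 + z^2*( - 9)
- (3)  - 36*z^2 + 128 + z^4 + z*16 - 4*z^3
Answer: 1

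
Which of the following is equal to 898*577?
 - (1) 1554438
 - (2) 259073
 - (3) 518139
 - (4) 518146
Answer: 4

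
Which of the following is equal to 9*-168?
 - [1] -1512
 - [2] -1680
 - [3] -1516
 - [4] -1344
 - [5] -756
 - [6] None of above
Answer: 1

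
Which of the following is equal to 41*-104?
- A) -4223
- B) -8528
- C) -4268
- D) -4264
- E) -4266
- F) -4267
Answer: D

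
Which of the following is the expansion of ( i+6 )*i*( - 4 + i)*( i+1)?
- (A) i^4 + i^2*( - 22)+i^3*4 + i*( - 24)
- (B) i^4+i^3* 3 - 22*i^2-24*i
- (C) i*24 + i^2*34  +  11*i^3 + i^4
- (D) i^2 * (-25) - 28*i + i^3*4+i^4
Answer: B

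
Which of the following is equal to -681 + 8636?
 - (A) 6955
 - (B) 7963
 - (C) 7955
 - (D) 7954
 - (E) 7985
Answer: C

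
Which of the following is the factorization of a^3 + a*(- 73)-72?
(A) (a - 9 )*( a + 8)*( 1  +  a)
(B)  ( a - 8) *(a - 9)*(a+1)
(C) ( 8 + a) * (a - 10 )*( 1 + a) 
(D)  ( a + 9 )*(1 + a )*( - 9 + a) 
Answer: A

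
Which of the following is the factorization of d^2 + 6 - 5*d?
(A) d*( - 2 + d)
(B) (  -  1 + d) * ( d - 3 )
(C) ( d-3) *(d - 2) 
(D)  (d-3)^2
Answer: C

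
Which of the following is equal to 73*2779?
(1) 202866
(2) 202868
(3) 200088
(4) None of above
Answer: 4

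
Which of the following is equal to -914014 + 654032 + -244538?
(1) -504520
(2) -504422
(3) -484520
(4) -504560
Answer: 1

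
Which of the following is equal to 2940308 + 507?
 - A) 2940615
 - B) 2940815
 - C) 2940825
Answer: B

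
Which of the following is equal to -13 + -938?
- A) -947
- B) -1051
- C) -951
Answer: C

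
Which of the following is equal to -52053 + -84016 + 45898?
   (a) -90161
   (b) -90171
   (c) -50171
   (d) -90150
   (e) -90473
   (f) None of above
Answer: b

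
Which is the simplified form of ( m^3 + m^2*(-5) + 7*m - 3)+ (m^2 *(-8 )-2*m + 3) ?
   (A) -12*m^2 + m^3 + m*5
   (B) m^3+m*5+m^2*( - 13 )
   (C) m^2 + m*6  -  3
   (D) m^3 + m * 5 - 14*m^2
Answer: B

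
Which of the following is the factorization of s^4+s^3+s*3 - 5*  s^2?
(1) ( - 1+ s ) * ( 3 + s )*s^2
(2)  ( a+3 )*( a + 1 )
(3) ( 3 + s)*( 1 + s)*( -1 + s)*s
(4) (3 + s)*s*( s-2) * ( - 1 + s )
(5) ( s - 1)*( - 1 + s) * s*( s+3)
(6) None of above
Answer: 5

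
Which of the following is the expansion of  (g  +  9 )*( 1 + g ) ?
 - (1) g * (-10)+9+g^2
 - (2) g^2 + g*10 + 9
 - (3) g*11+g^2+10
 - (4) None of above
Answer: 2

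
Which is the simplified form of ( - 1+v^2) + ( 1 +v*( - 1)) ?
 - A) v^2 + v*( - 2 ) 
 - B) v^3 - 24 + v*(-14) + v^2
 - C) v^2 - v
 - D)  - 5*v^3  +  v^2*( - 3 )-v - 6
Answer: C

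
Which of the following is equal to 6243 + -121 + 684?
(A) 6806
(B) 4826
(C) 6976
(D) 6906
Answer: A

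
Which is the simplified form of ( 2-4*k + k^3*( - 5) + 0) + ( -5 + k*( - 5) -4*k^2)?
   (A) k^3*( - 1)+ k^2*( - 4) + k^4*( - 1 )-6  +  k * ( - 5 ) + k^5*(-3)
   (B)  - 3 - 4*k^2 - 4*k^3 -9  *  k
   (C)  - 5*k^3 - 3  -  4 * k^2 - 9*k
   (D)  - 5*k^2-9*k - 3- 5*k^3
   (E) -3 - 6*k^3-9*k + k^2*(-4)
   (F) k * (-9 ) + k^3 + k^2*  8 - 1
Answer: C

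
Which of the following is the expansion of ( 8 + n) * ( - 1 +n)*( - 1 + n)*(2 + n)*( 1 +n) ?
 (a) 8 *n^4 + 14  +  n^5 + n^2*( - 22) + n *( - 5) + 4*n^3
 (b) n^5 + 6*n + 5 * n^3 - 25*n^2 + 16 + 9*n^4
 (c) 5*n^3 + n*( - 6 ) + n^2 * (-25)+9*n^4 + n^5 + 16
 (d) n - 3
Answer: c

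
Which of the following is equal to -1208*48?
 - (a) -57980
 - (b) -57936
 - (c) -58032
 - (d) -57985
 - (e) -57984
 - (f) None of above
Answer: e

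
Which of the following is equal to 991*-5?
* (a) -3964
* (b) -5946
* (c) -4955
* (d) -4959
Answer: c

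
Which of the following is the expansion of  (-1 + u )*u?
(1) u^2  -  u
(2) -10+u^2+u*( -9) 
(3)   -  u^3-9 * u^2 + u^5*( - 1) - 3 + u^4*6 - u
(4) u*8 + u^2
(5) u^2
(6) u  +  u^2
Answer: 1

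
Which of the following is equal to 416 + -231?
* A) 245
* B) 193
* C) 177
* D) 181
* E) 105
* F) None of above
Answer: F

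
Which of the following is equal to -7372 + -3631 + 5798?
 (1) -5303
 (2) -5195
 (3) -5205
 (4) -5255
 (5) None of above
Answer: 3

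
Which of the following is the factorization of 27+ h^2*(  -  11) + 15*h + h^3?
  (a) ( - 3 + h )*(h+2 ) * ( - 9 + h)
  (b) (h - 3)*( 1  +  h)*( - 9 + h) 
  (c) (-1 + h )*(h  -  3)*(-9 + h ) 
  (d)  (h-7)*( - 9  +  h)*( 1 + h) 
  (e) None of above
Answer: b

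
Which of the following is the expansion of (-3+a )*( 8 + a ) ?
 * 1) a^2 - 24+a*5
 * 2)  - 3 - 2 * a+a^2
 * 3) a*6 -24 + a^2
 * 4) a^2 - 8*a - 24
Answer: 1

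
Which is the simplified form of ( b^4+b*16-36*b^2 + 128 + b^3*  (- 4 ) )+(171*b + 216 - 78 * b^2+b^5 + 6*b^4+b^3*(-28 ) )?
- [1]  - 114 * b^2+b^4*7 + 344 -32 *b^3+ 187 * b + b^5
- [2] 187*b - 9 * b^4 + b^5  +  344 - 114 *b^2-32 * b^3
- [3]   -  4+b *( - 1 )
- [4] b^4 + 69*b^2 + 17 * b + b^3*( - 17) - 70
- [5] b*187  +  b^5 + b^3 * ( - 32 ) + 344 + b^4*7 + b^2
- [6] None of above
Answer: 1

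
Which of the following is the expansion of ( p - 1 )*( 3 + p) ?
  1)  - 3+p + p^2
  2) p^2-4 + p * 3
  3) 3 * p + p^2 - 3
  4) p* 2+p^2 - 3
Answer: 4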